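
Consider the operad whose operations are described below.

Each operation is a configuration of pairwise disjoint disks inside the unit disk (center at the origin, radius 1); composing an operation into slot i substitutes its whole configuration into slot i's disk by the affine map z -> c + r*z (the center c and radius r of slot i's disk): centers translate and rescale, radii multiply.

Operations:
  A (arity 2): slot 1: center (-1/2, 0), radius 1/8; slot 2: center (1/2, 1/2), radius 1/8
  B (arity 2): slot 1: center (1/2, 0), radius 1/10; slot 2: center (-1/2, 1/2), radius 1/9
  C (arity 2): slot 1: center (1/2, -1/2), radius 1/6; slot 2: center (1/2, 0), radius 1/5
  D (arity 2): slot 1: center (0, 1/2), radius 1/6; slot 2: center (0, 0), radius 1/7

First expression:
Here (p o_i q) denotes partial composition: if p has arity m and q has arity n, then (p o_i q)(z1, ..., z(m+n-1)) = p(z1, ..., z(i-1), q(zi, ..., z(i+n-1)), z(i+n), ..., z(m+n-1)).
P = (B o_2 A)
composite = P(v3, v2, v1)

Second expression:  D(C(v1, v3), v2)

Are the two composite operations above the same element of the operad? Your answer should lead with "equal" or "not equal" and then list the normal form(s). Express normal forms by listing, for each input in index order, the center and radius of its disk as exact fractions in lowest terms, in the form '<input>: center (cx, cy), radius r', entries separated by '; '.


not equal: they reduce to v1: center (-4/9, 5/9), radius 1/72; v2: center (-5/9, 1/2), radius 1/72; v3: center (1/2, 0), radius 1/10 and v1: center (1/12, 5/12), radius 1/36; v2: center (0, 0), radius 1/7; v3: center (1/12, 1/2), radius 1/30


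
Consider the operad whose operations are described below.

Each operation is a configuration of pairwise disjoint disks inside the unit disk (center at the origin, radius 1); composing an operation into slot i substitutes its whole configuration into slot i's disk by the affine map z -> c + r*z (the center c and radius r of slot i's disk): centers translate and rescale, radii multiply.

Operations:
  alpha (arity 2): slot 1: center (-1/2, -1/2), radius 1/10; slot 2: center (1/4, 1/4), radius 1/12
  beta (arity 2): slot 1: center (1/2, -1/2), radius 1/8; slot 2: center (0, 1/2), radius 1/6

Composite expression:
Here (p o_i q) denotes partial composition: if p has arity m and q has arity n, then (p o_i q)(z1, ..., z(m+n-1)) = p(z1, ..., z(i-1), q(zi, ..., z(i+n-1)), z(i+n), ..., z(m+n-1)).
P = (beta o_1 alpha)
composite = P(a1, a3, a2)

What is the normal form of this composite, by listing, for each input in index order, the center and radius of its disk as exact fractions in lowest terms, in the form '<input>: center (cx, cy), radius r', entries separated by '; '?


a1: center (7/16, -9/16), radius 1/80; a2: center (0, 1/2), radius 1/6; a3: center (17/32, -15/32), radius 1/96

Affine substitution under beta: radii multiply and a-centers shift.
a1: after 2 affine steps, its disk has center (7/16, -9/16), radius 1/80
a3: after 2 affine steps, its disk has center (17/32, -15/32), radius 1/96
a2: after 1 affine step, its disk has center (0, 1/2), radius 1/6


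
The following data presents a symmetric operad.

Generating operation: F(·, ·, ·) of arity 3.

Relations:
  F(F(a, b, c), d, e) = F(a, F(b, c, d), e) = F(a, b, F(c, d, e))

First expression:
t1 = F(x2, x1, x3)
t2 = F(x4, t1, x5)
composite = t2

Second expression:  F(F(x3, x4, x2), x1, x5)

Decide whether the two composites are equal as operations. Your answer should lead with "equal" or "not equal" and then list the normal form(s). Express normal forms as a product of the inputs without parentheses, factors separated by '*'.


not equal: they reduce to x4 * x2 * x1 * x3 * x5 and x3 * x4 * x2 * x1 * x5

The first composite normalizes to x4 * x2 * x1 * x3 * x5
The second composite normalizes to x3 * x4 * x2 * x1 * x5
The forms do not match — not equal.


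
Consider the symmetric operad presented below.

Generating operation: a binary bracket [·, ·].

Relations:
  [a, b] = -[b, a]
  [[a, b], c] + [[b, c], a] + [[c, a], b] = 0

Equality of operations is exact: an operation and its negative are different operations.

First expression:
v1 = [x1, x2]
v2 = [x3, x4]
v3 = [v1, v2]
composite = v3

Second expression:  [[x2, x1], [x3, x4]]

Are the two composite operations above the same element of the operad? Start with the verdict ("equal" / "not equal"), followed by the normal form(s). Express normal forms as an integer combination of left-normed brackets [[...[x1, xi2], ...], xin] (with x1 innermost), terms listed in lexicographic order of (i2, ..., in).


not equal — first [[[x1, x2], x3], x4] - [[[x1, x2], x4], x3], second -[[[x1, x2], x3], x4] + [[[x1, x2], x4], x3]

The first composite normalizes to [[[x1, x2], x3], x4] - [[[x1, x2], x4], x3]
The second composite normalizes to -[[[x1, x2], x3], x4] + [[[x1, x2], x4], x3]
Distinct normal forms: not equal.


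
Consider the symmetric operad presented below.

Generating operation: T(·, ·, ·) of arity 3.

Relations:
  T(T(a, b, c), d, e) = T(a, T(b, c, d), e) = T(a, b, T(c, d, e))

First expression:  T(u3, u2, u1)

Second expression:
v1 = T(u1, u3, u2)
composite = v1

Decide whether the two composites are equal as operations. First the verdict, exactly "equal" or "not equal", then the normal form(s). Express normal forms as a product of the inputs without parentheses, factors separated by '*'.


not equal: they reduce to u3 * u2 * u1 and u1 * u3 * u2

In normal form, the first expression is u3 * u2 * u1
In normal form, the second expression is u1 * u3 * u2
They disagree, so not equal.


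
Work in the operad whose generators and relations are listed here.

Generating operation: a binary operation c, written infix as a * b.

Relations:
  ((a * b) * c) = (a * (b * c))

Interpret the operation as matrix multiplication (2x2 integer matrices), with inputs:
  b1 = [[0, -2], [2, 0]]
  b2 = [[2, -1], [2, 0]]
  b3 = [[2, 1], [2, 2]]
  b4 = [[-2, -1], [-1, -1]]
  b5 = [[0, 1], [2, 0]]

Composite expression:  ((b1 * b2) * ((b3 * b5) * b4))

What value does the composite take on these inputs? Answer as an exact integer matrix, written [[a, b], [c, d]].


[[24, 16], [-4, -4]]

(b1 * b2) = [[-4, 0], [4, -2]]
(b3 * b5) = [[2, 2], [4, 2]]
((b3 * b5) * b4) = [[-6, -4], [-10, -6]]
((b1 * b2) * ((b3 * b5) * b4)) = [[24, 16], [-4, -4]]


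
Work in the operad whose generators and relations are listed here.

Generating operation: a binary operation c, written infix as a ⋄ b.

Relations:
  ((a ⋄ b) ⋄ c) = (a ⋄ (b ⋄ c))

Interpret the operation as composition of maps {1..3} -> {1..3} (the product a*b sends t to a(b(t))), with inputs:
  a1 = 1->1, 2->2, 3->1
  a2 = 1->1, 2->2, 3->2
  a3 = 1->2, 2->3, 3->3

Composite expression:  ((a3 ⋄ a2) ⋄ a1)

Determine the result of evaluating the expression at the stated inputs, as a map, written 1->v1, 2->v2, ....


1->2, 2->3, 3->2


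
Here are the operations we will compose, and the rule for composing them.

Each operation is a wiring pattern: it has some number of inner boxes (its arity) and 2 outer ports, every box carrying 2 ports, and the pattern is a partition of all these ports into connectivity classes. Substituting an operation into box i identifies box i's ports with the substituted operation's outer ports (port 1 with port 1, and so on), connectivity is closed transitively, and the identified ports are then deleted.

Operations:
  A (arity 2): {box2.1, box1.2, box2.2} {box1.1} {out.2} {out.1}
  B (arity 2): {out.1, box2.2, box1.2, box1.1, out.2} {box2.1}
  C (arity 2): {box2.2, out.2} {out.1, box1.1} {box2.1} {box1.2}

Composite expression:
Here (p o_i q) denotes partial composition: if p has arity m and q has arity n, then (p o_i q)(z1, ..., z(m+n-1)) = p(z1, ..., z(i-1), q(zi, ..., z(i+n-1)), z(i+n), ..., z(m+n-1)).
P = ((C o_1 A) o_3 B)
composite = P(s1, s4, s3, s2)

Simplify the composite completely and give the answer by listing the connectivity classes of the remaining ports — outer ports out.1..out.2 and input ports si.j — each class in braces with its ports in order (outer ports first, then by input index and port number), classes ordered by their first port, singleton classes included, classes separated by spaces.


{out.1} {out.2, s2.2, s3.1, s3.2} {s1.1} {s1.2, s4.1, s4.2} {s2.1}

Two ports join when wires chain via C-identified ports.
stage A: inputs (s1, s4), connectivity {out.1} {out.2} {s1.1} {s1.2, s4.1, s4.2}, out.j its boundary
stage B: inputs (s3, s2), connectivity {out.1, out.2, s2.2, s3.1, s3.2} {s2.1}, out.j its boundary
stage C: inputs (s1, s4, s3, s2), connectivity {out.1} {out.2, s2.2, s3.1, s3.2} {s1.1} {s1.2, s4.1, s4.2} {s2.1}, out.j its boundary


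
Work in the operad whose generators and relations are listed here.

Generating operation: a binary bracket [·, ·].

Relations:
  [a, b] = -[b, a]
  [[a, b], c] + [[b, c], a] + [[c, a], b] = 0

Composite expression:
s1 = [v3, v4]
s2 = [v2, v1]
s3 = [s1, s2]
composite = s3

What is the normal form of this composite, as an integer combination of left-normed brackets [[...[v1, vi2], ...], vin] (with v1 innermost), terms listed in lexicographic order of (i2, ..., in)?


[[[v1, v2], v3], v4] - [[[v1, v2], v4], v3]

A multilinear Lie element is pinned by v1-initial words (v1 innermost).
Composite bracket: [[v3, v4], [v2, v1]]
Under [a, b] = ab - ba we get 8 signed associative words (2^3 = 8).
Collect the words opening with v1:
  word v1v2v3v4 has sign +1, contributing +[[[v1, v2], v3], v4]
  word v1v2v4v3 has sign -1, contributing -[[[v1, v2], v4], v3]


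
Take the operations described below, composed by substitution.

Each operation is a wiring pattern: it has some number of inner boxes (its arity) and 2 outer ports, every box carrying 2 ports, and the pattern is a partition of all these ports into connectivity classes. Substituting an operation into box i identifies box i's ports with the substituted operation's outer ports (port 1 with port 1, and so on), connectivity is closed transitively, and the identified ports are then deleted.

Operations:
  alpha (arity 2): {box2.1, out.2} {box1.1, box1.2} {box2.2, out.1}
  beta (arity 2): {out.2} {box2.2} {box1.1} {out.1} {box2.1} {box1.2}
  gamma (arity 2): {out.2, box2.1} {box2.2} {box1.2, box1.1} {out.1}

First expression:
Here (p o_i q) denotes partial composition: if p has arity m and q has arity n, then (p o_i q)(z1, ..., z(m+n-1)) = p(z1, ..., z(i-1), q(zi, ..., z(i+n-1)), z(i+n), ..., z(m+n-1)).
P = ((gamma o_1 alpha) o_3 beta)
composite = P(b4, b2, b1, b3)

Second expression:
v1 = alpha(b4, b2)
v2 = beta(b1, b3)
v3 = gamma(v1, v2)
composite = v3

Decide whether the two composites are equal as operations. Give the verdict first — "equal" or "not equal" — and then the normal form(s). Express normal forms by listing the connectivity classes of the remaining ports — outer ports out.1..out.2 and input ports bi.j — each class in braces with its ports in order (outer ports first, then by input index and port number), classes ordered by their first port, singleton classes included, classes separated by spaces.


equal — both sides give {out.1} {out.2} {b1.1} {b1.2} {b2.1, b2.2} {b3.1} {b3.2} {b4.1, b4.2}

Reducing the first expression gives {out.1} {out.2} {b1.1} {b1.2} {b2.1, b2.2} {b3.1} {b3.2} {b4.1, b4.2}
Reducing the second expression gives {out.1} {out.2} {b1.1} {b1.2} {b2.1, b2.2} {b3.1} {b3.2} {b4.1, b4.2}
Same normal form: equal.


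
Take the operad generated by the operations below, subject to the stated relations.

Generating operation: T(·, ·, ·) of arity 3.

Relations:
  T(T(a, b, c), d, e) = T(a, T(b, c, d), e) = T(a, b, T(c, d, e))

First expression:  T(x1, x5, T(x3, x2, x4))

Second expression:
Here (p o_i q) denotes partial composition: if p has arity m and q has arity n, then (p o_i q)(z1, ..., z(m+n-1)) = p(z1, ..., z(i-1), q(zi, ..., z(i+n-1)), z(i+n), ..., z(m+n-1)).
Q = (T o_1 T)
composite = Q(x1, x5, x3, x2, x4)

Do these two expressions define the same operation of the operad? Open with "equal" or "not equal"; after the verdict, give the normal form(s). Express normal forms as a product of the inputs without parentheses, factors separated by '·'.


equal; the common form is x1 · x5 · x3 · x2 · x4

In normal form, the first expression is x1 · x5 · x3 · x2 · x4
In normal form, the second expression is x1 · x5 · x3 · x2 · x4
The forms coincide; equal.


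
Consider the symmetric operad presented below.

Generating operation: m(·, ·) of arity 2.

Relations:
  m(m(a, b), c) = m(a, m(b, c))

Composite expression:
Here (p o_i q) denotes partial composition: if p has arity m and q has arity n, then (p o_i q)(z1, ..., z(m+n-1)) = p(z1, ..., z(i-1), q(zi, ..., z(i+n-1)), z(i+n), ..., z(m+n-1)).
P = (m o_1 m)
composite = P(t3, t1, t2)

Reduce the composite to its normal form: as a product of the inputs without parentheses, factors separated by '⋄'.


t3 ⋄ t1 ⋄ t2

The m-tree's shape is irrelevant; the t-reading-order decides.
m(t3, t1) spells out as t3 ⋄ t1
m(m(t3, t1), t2) spells out as t3 ⋄ t1 ⋄ t2


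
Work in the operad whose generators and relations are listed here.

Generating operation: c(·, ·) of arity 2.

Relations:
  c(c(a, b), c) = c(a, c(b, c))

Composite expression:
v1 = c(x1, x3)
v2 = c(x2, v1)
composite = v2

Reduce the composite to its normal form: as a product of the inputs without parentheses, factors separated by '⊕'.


Associativity of c dissolves the nesting; only the x-input order survives.
c(x1, x3) flattens to x1 ⊕ x3
c(x2, c(x1, x3)) flattens to x2 ⊕ x1 ⊕ x3

x2 ⊕ x1 ⊕ x3


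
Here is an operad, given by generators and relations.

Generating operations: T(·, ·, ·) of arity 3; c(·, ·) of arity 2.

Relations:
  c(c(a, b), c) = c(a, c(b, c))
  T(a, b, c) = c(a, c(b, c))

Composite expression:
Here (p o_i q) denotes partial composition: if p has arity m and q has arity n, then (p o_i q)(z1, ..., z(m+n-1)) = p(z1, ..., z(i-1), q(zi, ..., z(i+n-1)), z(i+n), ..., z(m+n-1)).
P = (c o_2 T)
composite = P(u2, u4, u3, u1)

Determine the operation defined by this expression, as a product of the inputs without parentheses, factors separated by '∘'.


u2 ∘ u4 ∘ u3 ∘ u1


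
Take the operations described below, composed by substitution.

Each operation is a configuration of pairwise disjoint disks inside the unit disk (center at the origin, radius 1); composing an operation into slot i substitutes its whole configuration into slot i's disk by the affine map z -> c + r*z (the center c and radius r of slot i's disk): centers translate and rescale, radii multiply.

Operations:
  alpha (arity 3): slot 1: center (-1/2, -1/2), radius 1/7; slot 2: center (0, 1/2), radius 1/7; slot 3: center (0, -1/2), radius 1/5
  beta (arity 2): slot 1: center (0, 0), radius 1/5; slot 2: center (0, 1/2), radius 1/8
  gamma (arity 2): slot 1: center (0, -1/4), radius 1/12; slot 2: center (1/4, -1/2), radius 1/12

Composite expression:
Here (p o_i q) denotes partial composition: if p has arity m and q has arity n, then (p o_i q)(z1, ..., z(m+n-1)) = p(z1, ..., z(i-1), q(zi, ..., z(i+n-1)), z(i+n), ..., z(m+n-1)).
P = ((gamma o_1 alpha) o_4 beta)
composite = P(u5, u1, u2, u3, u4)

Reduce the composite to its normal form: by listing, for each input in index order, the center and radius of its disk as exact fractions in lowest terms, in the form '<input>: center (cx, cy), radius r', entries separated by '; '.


u1: center (0, -5/24), radius 1/84; u2: center (0, -7/24), radius 1/60; u3: center (1/4, -1/2), radius 1/60; u4: center (1/4, -11/24), radius 1/96; u5: center (-1/24, -7/24), radius 1/84

Below gamma, radii multiply path by path; the u-disk centers shift.
for u5, the 2-step affine chain lands on center (-1/24, -7/24), radius 1/84
for u1, the 2-step affine chain lands on center (0, -5/24), radius 1/84
for u2, the 2-step affine chain lands on center (0, -7/24), radius 1/60
for u3, the 2-step affine chain lands on center (1/4, -1/2), radius 1/60
for u4, the 2-step affine chain lands on center (1/4, -11/24), radius 1/96


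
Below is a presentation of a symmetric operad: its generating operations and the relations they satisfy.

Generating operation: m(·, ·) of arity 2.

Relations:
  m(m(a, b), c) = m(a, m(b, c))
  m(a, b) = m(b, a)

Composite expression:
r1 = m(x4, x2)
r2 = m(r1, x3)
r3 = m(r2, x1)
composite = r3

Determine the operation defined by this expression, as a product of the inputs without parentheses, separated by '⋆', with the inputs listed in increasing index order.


x1 ⋆ x2 ⋆ x3 ⋆ x4

Shape and order are irrelevant to m; the x-input set decides.
m(x4, x2) unparenthesizes to x4 ⋆ x2
m(m(x4, x2), x3) unparenthesizes to x4 ⋆ x2 ⋆ x3
m(m(m(x4, x2), x3), x1) unparenthesizes to x4 ⋆ x2 ⋆ x3 ⋆ x1
sorting the factors by input index: x1 ⋆ x2 ⋆ x3 ⋆ x4


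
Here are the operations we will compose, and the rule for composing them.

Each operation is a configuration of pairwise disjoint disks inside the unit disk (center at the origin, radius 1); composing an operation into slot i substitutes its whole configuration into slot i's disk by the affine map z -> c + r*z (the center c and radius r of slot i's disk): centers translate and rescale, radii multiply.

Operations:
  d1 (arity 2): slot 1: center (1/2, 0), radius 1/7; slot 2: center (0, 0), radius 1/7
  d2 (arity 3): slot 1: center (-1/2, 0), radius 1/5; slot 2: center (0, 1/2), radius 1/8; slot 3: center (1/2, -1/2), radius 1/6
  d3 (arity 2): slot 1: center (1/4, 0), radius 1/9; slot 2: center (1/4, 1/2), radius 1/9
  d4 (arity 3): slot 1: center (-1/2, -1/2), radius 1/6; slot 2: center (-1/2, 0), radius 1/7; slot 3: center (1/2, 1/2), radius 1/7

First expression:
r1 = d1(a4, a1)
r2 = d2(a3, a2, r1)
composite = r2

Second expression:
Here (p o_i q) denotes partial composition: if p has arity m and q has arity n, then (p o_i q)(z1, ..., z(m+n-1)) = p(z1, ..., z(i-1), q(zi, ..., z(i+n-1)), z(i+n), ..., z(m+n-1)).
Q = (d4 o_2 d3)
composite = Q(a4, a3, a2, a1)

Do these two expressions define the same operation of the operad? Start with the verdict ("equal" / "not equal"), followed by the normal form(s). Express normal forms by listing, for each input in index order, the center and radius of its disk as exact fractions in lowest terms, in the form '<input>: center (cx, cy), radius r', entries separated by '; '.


In normal form, the first expression is a1: center (1/2, -1/2), radius 1/42; a2: center (0, 1/2), radius 1/8; a3: center (-1/2, 0), radius 1/5; a4: center (7/12, -1/2), radius 1/42
In normal form, the second expression is a1: center (1/2, 1/2), radius 1/7; a2: center (-13/28, 1/14), radius 1/63; a3: center (-13/28, 0), radius 1/63; a4: center (-1/2, -1/2), radius 1/6
They disagree, so not equal.

not equal — first a1: center (1/2, -1/2), radius 1/42; a2: center (0, 1/2), radius 1/8; a3: center (-1/2, 0), radius 1/5; a4: center (7/12, -1/2), radius 1/42, second a1: center (1/2, 1/2), radius 1/7; a2: center (-13/28, 1/14), radius 1/63; a3: center (-13/28, 0), radius 1/63; a4: center (-1/2, -1/2), radius 1/6


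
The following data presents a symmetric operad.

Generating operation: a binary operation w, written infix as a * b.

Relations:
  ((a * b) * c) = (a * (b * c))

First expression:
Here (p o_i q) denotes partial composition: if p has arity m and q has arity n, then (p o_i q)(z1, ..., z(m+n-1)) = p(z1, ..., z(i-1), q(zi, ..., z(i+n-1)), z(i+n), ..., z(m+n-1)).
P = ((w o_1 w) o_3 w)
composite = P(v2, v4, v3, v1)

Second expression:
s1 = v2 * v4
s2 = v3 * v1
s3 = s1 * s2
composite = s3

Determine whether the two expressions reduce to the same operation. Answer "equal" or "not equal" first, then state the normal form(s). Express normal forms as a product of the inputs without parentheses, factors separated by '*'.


equal; the common form is v2 * v4 * v3 * v1


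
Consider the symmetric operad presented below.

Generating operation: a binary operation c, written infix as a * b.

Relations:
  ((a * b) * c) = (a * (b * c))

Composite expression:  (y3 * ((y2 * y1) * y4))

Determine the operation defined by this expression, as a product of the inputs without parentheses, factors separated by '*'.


Key point: c is associative — brackets drop, the y-order remains.
(y2 * y1) flattens to y2 * y1
((y2 * y1) * y4) flattens to y2 * y1 * y4
(y3 * ((y2 * y1) * y4)) flattens to y3 * y2 * y1 * y4

y3 * y2 * y1 * y4


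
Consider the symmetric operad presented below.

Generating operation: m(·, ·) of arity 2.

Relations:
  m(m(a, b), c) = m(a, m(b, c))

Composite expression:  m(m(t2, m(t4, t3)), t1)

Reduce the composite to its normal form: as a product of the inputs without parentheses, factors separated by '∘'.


The m-tree's shape is irrelevant; the t-reading-order decides.
m(t4, t3) unparenthesizes to t4 ∘ t3
m(t2, m(t4, t3)) unparenthesizes to t2 ∘ t4 ∘ t3
m(m(t2, m(t4, t3)), t1) unparenthesizes to t2 ∘ t4 ∘ t3 ∘ t1

t2 ∘ t4 ∘ t3 ∘ t1


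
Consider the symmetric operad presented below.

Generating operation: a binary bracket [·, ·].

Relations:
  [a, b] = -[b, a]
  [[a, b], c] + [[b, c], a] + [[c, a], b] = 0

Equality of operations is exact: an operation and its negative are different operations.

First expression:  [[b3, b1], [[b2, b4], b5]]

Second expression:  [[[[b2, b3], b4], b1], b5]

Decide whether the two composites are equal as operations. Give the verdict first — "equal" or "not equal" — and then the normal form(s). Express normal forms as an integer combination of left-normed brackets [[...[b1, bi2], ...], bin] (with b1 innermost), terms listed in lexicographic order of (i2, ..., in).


not equal: they reduce to -[[[[b1, b3], b2], b4], b5] + [[[[b1, b3], b4], b2], b5] + [[[[b1, b3], b5], b2], b4] - [[[[b1, b3], b5], b4], b2] and -[[[[b1, b2], b3], b4], b5] + [[[[b1, b3], b2], b4], b5] + [[[[b1, b4], b2], b3], b5] - [[[[b1, b4], b3], b2], b5]

The first expression reduces to -[[[[b1, b3], b2], b4], b5] + [[[[b1, b3], b4], b2], b5] + [[[[b1, b3], b5], b2], b4] - [[[[b1, b3], b5], b4], b2]
The second expression reduces to -[[[[b1, b2], b3], b4], b5] + [[[[b1, b3], b2], b4], b5] + [[[[b1, b4], b2], b3], b5] - [[[[b1, b4], b3], b2], b5]
They disagree, so not equal.


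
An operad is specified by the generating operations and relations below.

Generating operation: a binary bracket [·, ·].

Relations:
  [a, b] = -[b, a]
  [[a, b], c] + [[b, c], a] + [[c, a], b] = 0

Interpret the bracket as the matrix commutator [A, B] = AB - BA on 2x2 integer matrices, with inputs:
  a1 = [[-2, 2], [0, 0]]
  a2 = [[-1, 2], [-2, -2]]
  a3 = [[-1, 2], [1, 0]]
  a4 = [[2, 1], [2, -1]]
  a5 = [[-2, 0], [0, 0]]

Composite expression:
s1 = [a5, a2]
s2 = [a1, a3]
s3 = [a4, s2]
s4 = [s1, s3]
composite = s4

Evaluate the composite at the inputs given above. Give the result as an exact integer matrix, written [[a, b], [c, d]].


[[-48, 48], [-48, 48]]

[a5, a2] = [[0, -4], [-4, 0]]
[a1, a3] = [[2, -2], [2, -2]]
[a4, [a1, a3]] = [[6, -10], [2, -6]]
[[a5, a2], [a4, [a1, a3]]] = [[-48, 48], [-48, 48]]


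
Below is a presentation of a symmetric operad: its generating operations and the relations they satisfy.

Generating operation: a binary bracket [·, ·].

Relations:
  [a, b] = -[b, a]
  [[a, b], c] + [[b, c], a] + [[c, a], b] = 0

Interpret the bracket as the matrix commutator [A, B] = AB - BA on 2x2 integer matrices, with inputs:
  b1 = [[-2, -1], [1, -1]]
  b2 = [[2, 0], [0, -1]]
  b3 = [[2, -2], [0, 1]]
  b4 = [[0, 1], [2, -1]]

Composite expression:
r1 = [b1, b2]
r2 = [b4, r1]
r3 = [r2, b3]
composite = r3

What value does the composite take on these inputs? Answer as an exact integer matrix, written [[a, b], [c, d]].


[b1, b2] = [[0, 3], [3, 0]]
[b4, [b1, b2]] = [[-3, 3], [-3, 3]]
[[b4, [b1, b2]], b3] = [[-6, 9], [-3, 6]]

[[-6, 9], [-3, 6]]


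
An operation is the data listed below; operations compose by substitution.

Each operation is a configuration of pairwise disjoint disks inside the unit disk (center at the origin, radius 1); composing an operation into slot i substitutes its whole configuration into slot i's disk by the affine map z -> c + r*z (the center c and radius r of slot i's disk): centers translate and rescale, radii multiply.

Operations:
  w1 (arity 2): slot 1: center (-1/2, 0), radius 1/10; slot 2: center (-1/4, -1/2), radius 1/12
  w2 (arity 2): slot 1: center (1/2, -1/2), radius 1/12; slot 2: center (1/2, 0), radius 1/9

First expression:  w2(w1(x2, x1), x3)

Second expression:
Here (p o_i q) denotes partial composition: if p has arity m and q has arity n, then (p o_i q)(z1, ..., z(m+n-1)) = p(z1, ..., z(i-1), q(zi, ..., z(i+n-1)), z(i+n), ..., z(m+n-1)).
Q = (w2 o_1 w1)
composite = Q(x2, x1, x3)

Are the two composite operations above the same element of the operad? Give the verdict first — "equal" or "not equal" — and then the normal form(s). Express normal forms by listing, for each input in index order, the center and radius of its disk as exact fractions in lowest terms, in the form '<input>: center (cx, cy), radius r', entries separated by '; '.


The first composite normalizes to x1: center (23/48, -13/24), radius 1/144; x2: center (11/24, -1/2), radius 1/120; x3: center (1/2, 0), radius 1/9
The second composite normalizes to x1: center (23/48, -13/24), radius 1/144; x2: center (11/24, -1/2), radius 1/120; x3: center (1/2, 0), radius 1/9
Both agree, so they are equal.

equal — both sides give x1: center (23/48, -13/24), radius 1/144; x2: center (11/24, -1/2), radius 1/120; x3: center (1/2, 0), radius 1/9


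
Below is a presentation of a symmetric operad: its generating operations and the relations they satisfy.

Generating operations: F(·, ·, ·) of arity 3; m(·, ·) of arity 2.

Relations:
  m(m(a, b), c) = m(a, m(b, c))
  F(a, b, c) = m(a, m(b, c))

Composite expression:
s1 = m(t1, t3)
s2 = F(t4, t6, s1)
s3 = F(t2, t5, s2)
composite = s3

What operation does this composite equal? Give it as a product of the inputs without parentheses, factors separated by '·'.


t2 · t5 · t4 · t6 · t1 · t3

Every regrouping of F is equal, so read the t-inputs in written order.
m(t1, t3) reduces to t1 · t3
F(t4, t6, m(t1, t3)) reduces to t4 · t6 · t1 · t3
F(t2, t5, F(t4, t6, m(t1, t3))) reduces to t2 · t5 · t4 · t6 · t1 · t3


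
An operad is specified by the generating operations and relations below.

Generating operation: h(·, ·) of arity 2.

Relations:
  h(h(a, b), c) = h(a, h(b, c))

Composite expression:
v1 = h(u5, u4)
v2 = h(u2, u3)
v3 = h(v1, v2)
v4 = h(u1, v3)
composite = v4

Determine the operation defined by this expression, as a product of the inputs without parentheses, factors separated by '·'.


u1 · u5 · u4 · u2 · u3

The h-tree's shape is irrelevant; the u-reading-order decides.
h(u5, u4) spells out as u5 · u4
h(u2, u3) spells out as u2 · u3
h(h(u5, u4), h(u2, u3)) spells out as u5 · u4 · u2 · u3
h(u1, h(h(u5, u4), h(u2, u3))) spells out as u1 · u5 · u4 · u2 · u3


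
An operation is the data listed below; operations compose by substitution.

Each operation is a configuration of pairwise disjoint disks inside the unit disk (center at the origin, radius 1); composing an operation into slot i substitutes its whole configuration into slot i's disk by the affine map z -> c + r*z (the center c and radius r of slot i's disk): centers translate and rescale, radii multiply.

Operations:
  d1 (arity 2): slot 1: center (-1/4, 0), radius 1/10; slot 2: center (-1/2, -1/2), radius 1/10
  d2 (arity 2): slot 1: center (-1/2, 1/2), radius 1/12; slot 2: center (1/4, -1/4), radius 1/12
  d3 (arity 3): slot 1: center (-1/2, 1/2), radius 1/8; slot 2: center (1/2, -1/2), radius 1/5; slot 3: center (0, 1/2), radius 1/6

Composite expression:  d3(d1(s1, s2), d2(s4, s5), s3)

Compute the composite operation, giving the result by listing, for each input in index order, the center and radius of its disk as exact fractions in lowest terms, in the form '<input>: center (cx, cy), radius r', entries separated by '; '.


s1: center (-17/32, 1/2), radius 1/80; s2: center (-9/16, 7/16), radius 1/80; s3: center (0, 1/2), radius 1/6; s4: center (2/5, -2/5), radius 1/60; s5: center (11/20, -11/20), radius 1/60

Each s-disk chains the slot maps above it in d3; radii multiply.
tracing s1 down its 2-map path: center (-17/32, 1/2), radius 1/80
tracing s2 down its 2-map path: center (-9/16, 7/16), radius 1/80
tracing s4 down its 2-map path: center (2/5, -2/5), radius 1/60
tracing s5 down its 2-map path: center (11/20, -11/20), radius 1/60
tracing s3 down its 1-map path: center (0, 1/2), radius 1/6


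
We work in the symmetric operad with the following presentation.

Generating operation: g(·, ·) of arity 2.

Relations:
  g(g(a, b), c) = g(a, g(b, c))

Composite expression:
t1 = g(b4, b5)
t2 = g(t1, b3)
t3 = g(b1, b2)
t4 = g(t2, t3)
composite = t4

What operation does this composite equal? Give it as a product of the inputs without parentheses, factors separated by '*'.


b4 * b5 * b3 * b1 * b2

Every regrouping of g is equal, so read the b-inputs in written order.
g(b4, b5) unparenthesizes to b4 * b5
g(g(b4, b5), b3) unparenthesizes to b4 * b5 * b3
g(b1, b2) unparenthesizes to b1 * b2
g(g(g(b4, b5), b3), g(b1, b2)) unparenthesizes to b4 * b5 * b3 * b1 * b2


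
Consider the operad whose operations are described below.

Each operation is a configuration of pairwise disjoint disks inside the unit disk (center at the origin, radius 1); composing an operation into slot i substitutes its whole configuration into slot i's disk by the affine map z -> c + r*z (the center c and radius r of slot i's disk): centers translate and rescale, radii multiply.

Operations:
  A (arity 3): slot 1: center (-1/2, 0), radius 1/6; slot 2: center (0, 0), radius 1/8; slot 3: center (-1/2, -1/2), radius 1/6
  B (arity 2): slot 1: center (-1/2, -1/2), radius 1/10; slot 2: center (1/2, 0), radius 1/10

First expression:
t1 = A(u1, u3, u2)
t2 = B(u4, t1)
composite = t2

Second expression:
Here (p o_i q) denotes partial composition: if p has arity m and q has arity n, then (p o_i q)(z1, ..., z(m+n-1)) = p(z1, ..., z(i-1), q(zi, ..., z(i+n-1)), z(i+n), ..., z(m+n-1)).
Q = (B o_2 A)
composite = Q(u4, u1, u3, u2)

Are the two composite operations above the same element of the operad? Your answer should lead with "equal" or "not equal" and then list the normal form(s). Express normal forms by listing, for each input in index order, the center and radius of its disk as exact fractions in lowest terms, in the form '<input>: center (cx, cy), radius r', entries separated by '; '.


The first expression, normalized: u1: center (9/20, 0), radius 1/60; u2: center (9/20, -1/20), radius 1/60; u3: center (1/2, 0), radius 1/80; u4: center (-1/2, -1/2), radius 1/10
The second expression, normalized: u1: center (9/20, 0), radius 1/60; u2: center (9/20, -1/20), radius 1/60; u3: center (1/2, 0), radius 1/80; u4: center (-1/2, -1/2), radius 1/10
Both agree, so they are equal.

equal — both sides give u1: center (9/20, 0), radius 1/60; u2: center (9/20, -1/20), radius 1/60; u3: center (1/2, 0), radius 1/80; u4: center (-1/2, -1/2), radius 1/10


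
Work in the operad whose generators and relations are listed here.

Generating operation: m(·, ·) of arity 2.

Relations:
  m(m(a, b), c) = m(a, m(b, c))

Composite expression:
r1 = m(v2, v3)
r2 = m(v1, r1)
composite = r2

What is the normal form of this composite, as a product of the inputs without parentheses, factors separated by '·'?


Associativity of m dissolves the nesting; only the v-input order survives.
m(v2, v3) reduces to v2 · v3
m(v1, m(v2, v3)) reduces to v1 · v2 · v3

v1 · v2 · v3


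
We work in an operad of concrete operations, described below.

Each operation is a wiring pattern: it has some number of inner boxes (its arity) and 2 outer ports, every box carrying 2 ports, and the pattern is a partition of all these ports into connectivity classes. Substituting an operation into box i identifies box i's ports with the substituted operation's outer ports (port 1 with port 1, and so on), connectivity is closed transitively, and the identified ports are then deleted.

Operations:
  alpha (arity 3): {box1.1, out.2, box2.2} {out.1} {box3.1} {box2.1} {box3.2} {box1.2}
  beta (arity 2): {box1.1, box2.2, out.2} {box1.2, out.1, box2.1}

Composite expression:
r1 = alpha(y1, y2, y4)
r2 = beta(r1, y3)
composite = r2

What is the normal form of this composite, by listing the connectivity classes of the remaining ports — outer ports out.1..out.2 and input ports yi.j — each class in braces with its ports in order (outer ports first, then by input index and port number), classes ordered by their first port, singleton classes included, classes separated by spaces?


{out.1, y1.1, y2.2, y3.1} {out.2, y3.2} {y1.2} {y2.1} {y4.1} {y4.2}

After gluing at beta, chains via deleted ports link the y-ports.
the subtree at alpha composes to {out.1} {out.2, y1.1, y2.2} {y1.2} {y2.1} {y4.1} {y4.2} on (y1, y2, y4); out.j = own outer ports
the subtree at beta composes to {out.1, y1.1, y2.2, y3.1} {out.2, y3.2} {y1.2} {y2.1} {y4.1} {y4.2} on (y1, y2, y4, y3); out.j = own outer ports


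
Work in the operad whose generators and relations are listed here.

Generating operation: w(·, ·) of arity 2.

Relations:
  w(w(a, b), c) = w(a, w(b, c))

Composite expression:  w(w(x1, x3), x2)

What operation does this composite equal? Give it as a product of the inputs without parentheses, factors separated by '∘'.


x1 ∘ x3 ∘ x2

The w-tree's shape is irrelevant; the x-reading-order decides.
w(x1, x3) flattens to x1 ∘ x3
w(w(x1, x3), x2) flattens to x1 ∘ x3 ∘ x2


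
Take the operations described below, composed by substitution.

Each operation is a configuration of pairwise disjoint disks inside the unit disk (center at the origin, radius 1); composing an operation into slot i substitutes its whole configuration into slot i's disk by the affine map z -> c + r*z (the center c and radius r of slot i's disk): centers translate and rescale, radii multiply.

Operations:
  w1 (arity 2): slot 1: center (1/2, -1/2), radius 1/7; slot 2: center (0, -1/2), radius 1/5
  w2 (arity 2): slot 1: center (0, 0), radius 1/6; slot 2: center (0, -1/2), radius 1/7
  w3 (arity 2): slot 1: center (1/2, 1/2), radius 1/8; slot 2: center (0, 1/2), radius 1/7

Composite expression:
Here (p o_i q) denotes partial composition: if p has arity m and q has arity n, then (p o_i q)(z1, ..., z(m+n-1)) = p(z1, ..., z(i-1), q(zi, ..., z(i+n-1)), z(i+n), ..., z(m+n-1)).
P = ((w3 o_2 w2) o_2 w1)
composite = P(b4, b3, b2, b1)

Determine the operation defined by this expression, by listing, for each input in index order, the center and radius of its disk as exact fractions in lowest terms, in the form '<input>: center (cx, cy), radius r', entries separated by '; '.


Each b-disk chains the slot maps above it in w3; radii multiply.
b4: after 1 affine step, its disk has center (1/2, 1/2), radius 1/8
b3: after 3 affine steps, its disk has center (1/84, 41/84), radius 1/294
b2: after 3 affine steps, its disk has center (0, 41/84), radius 1/210
b1: after 2 affine steps, its disk has center (0, 3/7), radius 1/49

b1: center (0, 3/7), radius 1/49; b2: center (0, 41/84), radius 1/210; b3: center (1/84, 41/84), radius 1/294; b4: center (1/2, 1/2), radius 1/8


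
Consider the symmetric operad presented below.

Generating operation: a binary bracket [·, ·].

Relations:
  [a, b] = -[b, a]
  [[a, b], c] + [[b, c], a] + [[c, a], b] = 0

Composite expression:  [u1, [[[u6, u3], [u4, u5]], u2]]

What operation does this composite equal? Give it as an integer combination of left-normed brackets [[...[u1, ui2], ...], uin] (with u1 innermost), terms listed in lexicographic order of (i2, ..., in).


[[[[[u1, u2], u3], u6], u4], u5] - [[[[[u1, u2], u3], u6], u5], u4] - [[[[[u1, u2], u4], u5], u3], u6] + [[[[[u1, u2], u4], u5], u6], u3] + [[[[[u1, u2], u5], u4], u3], u6] - [[[[[u1, u2], u5], u4], u6], u3] - [[[[[u1, u2], u6], u3], u4], u5] + [[[[[u1, u2], u6], u3], u5], u4] - [[[[[u1, u3], u6], u4], u5], u2] + [[[[[u1, u3], u6], u5], u4], u2] + [[[[[u1, u4], u5], u3], u6], u2] - [[[[[u1, u4], u5], u6], u3], u2] - [[[[[u1, u5], u4], u3], u6], u2] + [[[[[u1, u5], u4], u6], u3], u2] + [[[[[u1, u6], u3], u4], u5], u2] - [[[[[u1, u6], u3], u5], u4], u2]

Left-normed coefficients sit on the u1-initial expansion words.
Composite bracket: [u1, [[[u6, u3], [u4, u5]], u2]]
Applying ab - ba throughout gives 32 signed words (2^5 = 32).
Coefficients come from the u1-initial words:
  word u1u2u3u6u4u5 has sign +1, contributing +[[[[[u1, u2], u3], u6], u4], u5]
  word u1u2u3u6u5u4 has sign -1, contributing -[[[[[u1, u2], u3], u6], u5], u4]
  word u1u2u4u5u3u6 has sign -1, contributing -[[[[[u1, u2], u4], u5], u3], u6]
  word u1u2u4u5u6u3 has sign +1, contributing +[[[[[u1, u2], u4], u5], u6], u3]
  word u1u2u5u4u3u6 has sign +1, contributing +[[[[[u1, u2], u5], u4], u3], u6]
  word u1u2u5u4u6u3 has sign -1, contributing -[[[[[u1, u2], u5], u4], u6], u3]
  word u1u2u6u3u4u5 has sign -1, contributing -[[[[[u1, u2], u6], u3], u4], u5]
  word u1u2u6u3u5u4 has sign +1, contributing +[[[[[u1, u2], u6], u3], u5], u4]
  word u1u3u6u4u5u2 has sign -1, contributing -[[[[[u1, u3], u6], u4], u5], u2]
  word u1u3u6u5u4u2 has sign +1, contributing +[[[[[u1, u3], u6], u5], u4], u2]
  word u1u4u5u3u6u2 has sign +1, contributing +[[[[[u1, u4], u5], u3], u6], u2]
  word u1u4u5u6u3u2 has sign -1, contributing -[[[[[u1, u4], u5], u6], u3], u2]
  word u1u5u4u3u6u2 has sign -1, contributing -[[[[[u1, u5], u4], u3], u6], u2]
  word u1u5u4u6u3u2 has sign +1, contributing +[[[[[u1, u5], u4], u6], u3], u2]
  word u1u6u3u4u5u2 has sign +1, contributing +[[[[[u1, u6], u3], u4], u5], u2]
  word u1u6u3u5u4u2 has sign -1, contributing -[[[[[u1, u6], u3], u5], u4], u2]


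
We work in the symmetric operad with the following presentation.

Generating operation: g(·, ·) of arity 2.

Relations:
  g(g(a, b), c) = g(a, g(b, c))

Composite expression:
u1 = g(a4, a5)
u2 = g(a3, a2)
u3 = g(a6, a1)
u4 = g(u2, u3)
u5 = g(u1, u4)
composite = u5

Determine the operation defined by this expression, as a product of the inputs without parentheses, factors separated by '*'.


a4 * a5 * a3 * a2 * a6 * a1

The g-tree's shape is irrelevant; the a-reading-order decides.
g(a4, a5) collapses to a4 * a5
g(a3, a2) collapses to a3 * a2
g(a6, a1) collapses to a6 * a1
g(g(a3, a2), g(a6, a1)) collapses to a3 * a2 * a6 * a1
g(g(a4, a5), g(g(a3, a2), g(a6, a1))) collapses to a4 * a5 * a3 * a2 * a6 * a1


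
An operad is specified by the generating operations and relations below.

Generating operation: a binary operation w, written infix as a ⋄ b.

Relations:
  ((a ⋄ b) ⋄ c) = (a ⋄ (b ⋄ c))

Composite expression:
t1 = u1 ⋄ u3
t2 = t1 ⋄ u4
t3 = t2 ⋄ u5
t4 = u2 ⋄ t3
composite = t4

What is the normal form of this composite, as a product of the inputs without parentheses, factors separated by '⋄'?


Key point: w is associative — brackets drop, the u-order remains.
(u1 ⋄ u3) collapses to u1 ⋄ u3
((u1 ⋄ u3) ⋄ u4) collapses to u1 ⋄ u3 ⋄ u4
(((u1 ⋄ u3) ⋄ u4) ⋄ u5) collapses to u1 ⋄ u3 ⋄ u4 ⋄ u5
(u2 ⋄ (((u1 ⋄ u3) ⋄ u4) ⋄ u5)) collapses to u2 ⋄ u1 ⋄ u3 ⋄ u4 ⋄ u5

u2 ⋄ u1 ⋄ u3 ⋄ u4 ⋄ u5


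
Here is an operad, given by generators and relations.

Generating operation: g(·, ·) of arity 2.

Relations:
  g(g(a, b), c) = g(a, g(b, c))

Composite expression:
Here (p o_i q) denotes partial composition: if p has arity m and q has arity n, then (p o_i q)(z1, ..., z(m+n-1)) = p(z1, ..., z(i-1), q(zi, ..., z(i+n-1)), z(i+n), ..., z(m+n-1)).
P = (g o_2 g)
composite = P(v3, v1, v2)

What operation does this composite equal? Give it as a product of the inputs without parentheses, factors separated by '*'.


The g-tree's shape is irrelevant; the v-reading-order decides.
g(v1, v2) linearizes to v1 * v2
g(v3, g(v1, v2)) linearizes to v3 * v1 * v2

v3 * v1 * v2


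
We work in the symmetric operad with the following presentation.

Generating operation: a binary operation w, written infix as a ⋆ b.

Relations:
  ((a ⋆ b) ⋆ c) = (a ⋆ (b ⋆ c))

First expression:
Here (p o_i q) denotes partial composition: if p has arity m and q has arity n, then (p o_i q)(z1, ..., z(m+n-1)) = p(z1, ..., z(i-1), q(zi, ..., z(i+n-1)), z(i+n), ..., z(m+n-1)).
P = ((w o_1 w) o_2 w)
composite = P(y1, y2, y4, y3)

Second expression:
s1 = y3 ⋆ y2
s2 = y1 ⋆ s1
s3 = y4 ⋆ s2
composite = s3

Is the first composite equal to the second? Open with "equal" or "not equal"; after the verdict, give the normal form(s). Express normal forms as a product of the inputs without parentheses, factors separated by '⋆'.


Normal form of the first expression: y1 ⋆ y2 ⋆ y4 ⋆ y3
Normal form of the second expression: y4 ⋆ y1 ⋆ y3 ⋆ y2
The forms do not match — not equal.

not equal — first y1 ⋆ y2 ⋆ y4 ⋆ y3, second y4 ⋆ y1 ⋆ y3 ⋆ y2
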